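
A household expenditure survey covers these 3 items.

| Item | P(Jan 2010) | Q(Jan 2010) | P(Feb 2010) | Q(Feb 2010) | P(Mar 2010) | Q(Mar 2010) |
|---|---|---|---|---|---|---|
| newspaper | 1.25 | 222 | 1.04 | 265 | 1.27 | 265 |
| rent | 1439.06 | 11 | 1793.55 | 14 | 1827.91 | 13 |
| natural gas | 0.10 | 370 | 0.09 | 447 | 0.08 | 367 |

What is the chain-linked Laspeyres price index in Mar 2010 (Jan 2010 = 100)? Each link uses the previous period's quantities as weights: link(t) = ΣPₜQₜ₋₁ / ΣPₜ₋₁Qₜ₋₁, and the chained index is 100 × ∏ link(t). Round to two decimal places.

126.46

Link Jan 2010→Feb 2010:
ΣP(Feb 2010)Q(Jan 2010) = 1.04×222 + 1793.55×11 + 0.09×370 = 230.88 + 19729.05 + 33.3 = 19993.23
ΣP(Jan 2010)Q(Jan 2010) = 1.25×222 + 1439.06×11 + 0.10×370 = 277.5 + 15829.66 + 37 = 16144.16
link = 19993.23/16144.16 = 1.238419
Link Feb 2010→Mar 2010:
ΣP(Mar 2010)Q(Feb 2010) = 1.27×265 + 1827.91×14 + 0.08×447 = 336.55 + 25590.74 + 35.76 = 25963.05
ΣP(Feb 2010)Q(Feb 2010) = 1.04×265 + 1793.55×14 + 0.09×447 = 275.6 + 25109.7 + 40.23 = 25425.53
link = 25963.05/25425.53 = 1.021141
Chained index = 100 × 1.238419 × 1.021141 = 126.4600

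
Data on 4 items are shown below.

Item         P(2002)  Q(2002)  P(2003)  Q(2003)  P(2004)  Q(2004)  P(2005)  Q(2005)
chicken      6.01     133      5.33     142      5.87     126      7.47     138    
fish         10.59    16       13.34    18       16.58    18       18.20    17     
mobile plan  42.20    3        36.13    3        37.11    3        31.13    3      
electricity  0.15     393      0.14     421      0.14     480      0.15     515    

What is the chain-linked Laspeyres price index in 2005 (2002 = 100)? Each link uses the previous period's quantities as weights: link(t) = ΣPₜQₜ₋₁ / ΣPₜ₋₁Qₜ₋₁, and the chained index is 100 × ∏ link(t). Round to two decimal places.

Link 2002→2003:
ΣP(2003)Q(2002) = 5.33×133 + 13.34×16 + 36.13×3 + 0.14×393 = 708.89 + 213.44 + 108.39 + 55.02 = 1085.74
ΣP(2002)Q(2002) = 6.01×133 + 10.59×16 + 42.20×3 + 0.15×393 = 799.33 + 169.44 + 126.6 + 58.95 = 1154.32
link = 1085.74/1154.32 = 0.940588
Link 2003→2004:
ΣP(2004)Q(2003) = 5.87×142 + 16.58×18 + 37.11×3 + 0.14×421 = 833.54 + 298.44 + 111.33 + 58.94 = 1302.25
ΣP(2003)Q(2003) = 5.33×142 + 13.34×18 + 36.13×3 + 0.14×421 = 756.86 + 240.12 + 108.39 + 58.94 = 1164.31
link = 1302.25/1164.31 = 1.118474
Link 2004→2005:
ΣP(2005)Q(2004) = 7.47×126 + 18.20×18 + 31.13×3 + 0.15×480 = 941.22 + 327.6 + 93.39 + 72 = 1434.21
ΣP(2004)Q(2004) = 5.87×126 + 16.58×18 + 37.11×3 + 0.14×480 = 739.62 + 298.44 + 111.33 + 67.2 = 1216.59
link = 1434.21/1216.59 = 1.178877
Chained index = 100 × 0.940588 × 1.118474 × 1.178877 = 124.0206

124.02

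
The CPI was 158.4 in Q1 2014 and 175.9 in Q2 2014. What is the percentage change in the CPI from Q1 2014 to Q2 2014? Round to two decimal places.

Change = (175.9 − 158.4) / 158.4 × 100
       = 17.5 / 158.4 × 100 = 11.0480%

11.05%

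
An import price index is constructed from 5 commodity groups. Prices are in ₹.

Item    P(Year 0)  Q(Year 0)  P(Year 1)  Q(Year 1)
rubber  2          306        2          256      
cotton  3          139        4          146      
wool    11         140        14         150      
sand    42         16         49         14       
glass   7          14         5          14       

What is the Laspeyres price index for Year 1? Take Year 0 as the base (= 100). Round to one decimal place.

Laspeyres price index uses base-period quantities as weights.
ΣP(Year 1)·Q(Year 0) = 2×306 + 4×139 + 14×140 + 49×16 + 5×14 = 612 + 556 + 1960 + 784 + 70 = 3982
ΣP(Year 0)·Q(Year 0) = 2×306 + 3×139 + 11×140 + 42×16 + 7×14 = 612 + 417 + 1540 + 672 + 98 = 3339
Index = 3982 / 3339 × 100 = 119.2573

119.3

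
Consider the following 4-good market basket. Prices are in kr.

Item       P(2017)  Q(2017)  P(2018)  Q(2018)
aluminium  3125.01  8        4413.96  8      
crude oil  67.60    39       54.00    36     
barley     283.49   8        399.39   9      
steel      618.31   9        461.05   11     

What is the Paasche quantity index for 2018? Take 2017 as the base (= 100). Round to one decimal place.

102.6

Paasche quantity index uses current-period prices as weights.
ΣP(2018)·Q(2018) = 4413.96×8 + 54.00×36 + 399.39×9 + 461.05×11 = 35311.68 + 1944 + 3594.51 + 5071.55 = 45921.74
ΣP(2018)·Q(2017) = 4413.96×8 + 54.00×39 + 399.39×8 + 461.05×9 = 35311.68 + 2106 + 3195.12 + 4149.45 = 44762.25
Index = 45921.74 / 44762.25 × 100 = 102.5903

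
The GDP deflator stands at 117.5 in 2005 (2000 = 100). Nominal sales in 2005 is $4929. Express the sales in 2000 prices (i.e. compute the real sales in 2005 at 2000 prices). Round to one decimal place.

Real = Nominal ÷ (Index/100) = 4929 ÷ (117.5/100)
     = 4929 ÷ 1.175 = 4194.8936

4194.9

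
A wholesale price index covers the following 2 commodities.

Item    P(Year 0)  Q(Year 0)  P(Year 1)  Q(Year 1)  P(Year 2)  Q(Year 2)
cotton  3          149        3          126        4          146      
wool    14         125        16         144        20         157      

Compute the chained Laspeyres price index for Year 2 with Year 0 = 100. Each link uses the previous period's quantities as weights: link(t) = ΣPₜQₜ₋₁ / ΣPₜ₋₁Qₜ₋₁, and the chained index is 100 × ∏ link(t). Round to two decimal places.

Link Year 0→Year 1:
ΣP(Year 1)Q(Year 0) = 3×149 + 16×125 = 447 + 2000 = 2447
ΣP(Year 0)Q(Year 0) = 3×149 + 14×125 = 447 + 1750 = 2197
link = 2447/2197 = 1.113792
Link Year 1→Year 2:
ΣP(Year 2)Q(Year 1) = 4×126 + 20×144 = 504 + 2880 = 3384
ΣP(Year 1)Q(Year 1) = 3×126 + 16×144 = 378 + 2304 = 2682
link = 3384/2682 = 1.261745
Chained index = 100 × 1.113792 × 1.261745 = 140.5321

140.53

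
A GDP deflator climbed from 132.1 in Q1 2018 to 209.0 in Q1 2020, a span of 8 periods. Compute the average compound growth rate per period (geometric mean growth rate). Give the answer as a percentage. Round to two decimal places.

5.90%

Growth factor = (209.0/132.1)^(1/8) = (1.582135)^(1/8) = 1.059023
Growth rate = 1.059023 − 1 = 0.059023 = 5.9023%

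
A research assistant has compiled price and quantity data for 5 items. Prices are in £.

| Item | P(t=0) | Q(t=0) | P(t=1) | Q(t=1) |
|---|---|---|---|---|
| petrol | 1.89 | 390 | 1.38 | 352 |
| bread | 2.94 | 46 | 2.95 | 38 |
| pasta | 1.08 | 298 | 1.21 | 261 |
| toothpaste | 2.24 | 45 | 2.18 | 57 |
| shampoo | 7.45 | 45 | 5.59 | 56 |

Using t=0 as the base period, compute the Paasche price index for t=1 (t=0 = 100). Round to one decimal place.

Paasche price index uses current-period quantities as weights.
ΣP(t=1)·Q(t=1) = 1.38×352 + 2.95×38 + 1.21×261 + 2.18×57 + 5.59×56 = 485.76 + 112.1 + 315.81 + 124.26 + 313.04 = 1350.97
ΣP(t=0)·Q(t=1) = 1.89×352 + 2.94×38 + 1.08×261 + 2.24×57 + 7.45×56 = 665.28 + 111.72 + 281.88 + 127.68 + 417.2 = 1603.76
Index = 1350.97 / 1603.76 × 100 = 84.2377

84.2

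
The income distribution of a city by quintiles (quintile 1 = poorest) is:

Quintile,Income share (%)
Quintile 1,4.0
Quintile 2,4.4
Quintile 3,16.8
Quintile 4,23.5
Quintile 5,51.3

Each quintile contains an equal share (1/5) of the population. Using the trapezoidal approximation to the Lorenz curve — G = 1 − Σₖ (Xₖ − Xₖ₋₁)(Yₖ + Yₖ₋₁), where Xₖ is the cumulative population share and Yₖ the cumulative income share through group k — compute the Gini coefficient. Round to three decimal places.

0.455

Cumulative income shares Yₖ: 0.0400, 0.0840, 0.2520, 0.4870, 1.0000
Σ (Xₖ−Xₖ₋₁)(Yₖ+Yₖ₋₁) = (1/5)(0.0400+0.0000) + (1/5)(0.0840+0.0400) + (1/5)(0.2520+0.0840) + (1/5)(0.4870+0.2520) + (1/5)(1.0000+0.4870)
  = 0.0080 + 0.0248 + 0.0672 + 0.1478 + 0.2974 = 0.5452
G = 1 − 0.5452 = 0.4548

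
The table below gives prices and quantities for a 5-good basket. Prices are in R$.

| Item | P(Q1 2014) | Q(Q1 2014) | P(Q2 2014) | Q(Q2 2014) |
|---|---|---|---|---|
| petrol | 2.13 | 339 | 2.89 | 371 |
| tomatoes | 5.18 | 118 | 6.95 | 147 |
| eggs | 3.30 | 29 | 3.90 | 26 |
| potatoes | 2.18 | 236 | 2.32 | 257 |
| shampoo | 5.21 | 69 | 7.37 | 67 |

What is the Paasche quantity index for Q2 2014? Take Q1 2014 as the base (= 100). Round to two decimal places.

Paasche quantity index uses current-period prices as weights.
ΣP(Q2 2014)·Q(Q2 2014) = 2.89×371 + 6.95×147 + 3.90×26 + 2.32×257 + 7.37×67 = 1072.19 + 1021.65 + 101.4 + 596.24 + 493.79 = 3285.27
ΣP(Q2 2014)·Q(Q1 2014) = 2.89×339 + 6.95×118 + 3.90×29 + 2.32×236 + 7.37×69 = 979.71 + 820.1 + 113.1 + 547.52 + 508.53 = 2968.96
Index = 3285.27 / 2968.96 × 100 = 110.6539

110.65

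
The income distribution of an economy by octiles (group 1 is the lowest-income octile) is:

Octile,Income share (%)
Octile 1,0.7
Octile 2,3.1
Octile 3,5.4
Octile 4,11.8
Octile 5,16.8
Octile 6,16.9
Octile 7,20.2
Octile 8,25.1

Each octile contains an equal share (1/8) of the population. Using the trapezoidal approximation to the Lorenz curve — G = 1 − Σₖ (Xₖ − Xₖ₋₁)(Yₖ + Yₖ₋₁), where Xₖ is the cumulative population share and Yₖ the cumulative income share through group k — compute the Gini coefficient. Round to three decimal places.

0.370

Cumulative income shares Yₖ: 0.0070, 0.0380, 0.0920, 0.2100, 0.3780, 0.5470, 0.7490, 1.0000
Σ (Xₖ−Xₖ₋₁)(Yₖ+Yₖ₋₁) = (1/8)(0.0070+0.0000) + (1/8)(0.0380+0.0070) + (1/8)(0.0920+0.0380) + (1/8)(0.2100+0.0920) + (1/8)(0.3780+0.2100) + (1/8)(0.5470+0.3780) + (1/8)(0.7490+0.5470) + (1/8)(1.0000+0.7490)
  = 0.0009 + 0.0056 + 0.0163 + 0.0378 + 0.0735 + 0.1156 + 0.1620 + 0.2186 = 0.6302
G = 1 − 0.6302 = 0.3698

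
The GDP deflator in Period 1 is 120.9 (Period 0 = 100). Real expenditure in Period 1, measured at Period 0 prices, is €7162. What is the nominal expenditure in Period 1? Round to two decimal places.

Nominal = Real × (Index/100) = 7162 × (120.9/100)
        = 7162 × 1.209 = 8658.8580

8658.86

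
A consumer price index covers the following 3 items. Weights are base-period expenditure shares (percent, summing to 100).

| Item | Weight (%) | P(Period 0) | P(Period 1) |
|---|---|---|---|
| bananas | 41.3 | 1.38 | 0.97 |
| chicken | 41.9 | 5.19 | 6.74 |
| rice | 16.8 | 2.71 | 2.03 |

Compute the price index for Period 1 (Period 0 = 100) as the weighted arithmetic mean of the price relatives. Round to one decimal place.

bananas: 41.3 × (0.97/1.38) = 41.3 × 0.702899 = 29.0297
chicken: 41.9 × (6.74/5.19) = 41.9 × 1.298651 = 54.4135
rice: 16.8 × (2.03/2.71) = 16.8 × 0.749077 = 12.5845
Index = Σ wᵢ·(p₁ᵢ/p₀ᵢ) = 29.0297 + 54.4135 + 12.5845 = 96.0277

96.0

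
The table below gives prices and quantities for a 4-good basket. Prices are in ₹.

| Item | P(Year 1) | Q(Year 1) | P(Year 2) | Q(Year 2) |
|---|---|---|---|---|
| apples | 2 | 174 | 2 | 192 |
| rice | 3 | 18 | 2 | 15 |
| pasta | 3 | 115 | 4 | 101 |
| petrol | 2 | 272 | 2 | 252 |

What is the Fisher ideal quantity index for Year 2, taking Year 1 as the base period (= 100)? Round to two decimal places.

Laspeyres component (base-period weights):
ΣP(Year 1)Q(Year 2) = 2×192 + 3×15 + 3×101 + 2×252 = 384 + 45 + 303 + 504 = 1236
ΣP(Year 1)Q(Year 1) = 2×174 + 3×18 + 3×115 + 2×272 = 348 + 54 + 345 + 544 = 1291
L = 1236 / 1291 × 100 = 95.7397
Paasche component (current-period weights):
ΣP(Year 2)Q(Year 2) = 2×192 + 2×15 + 4×101 + 2×252 = 384 + 30 + 404 + 504 = 1322
ΣP(Year 2)Q(Year 1) = 2×174 + 2×18 + 4×115 + 2×272 = 348 + 36 + 460 + 544 = 1388
P = 1322 / 1388 × 100 = 95.2450
Fisher = √(L × P) = √(95.7397 × 95.2450) = 95.4920

95.49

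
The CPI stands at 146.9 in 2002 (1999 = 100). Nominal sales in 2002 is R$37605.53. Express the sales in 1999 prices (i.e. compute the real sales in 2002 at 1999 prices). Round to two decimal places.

Real = Nominal ÷ (Index/100) = 37605.53 ÷ (146.9/100)
     = 37605.53 ÷ 1.469 = 25599.4078

25599.41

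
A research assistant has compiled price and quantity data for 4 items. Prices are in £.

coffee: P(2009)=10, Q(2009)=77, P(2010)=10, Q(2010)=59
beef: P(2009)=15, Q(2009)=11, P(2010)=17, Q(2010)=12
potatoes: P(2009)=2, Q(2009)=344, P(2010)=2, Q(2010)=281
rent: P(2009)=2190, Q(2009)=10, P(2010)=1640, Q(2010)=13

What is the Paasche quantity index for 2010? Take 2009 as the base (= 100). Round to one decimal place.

125.7

Paasche quantity index uses current-period prices as weights.
ΣP(2010)·Q(2010) = 10×59 + 17×12 + 2×281 + 1640×13 = 590 + 204 + 562 + 21320 = 22676
ΣP(2010)·Q(2009) = 10×77 + 17×11 + 2×344 + 1640×10 = 770 + 187 + 688 + 16400 = 18045
Index = 22676 / 18045 × 100 = 125.6636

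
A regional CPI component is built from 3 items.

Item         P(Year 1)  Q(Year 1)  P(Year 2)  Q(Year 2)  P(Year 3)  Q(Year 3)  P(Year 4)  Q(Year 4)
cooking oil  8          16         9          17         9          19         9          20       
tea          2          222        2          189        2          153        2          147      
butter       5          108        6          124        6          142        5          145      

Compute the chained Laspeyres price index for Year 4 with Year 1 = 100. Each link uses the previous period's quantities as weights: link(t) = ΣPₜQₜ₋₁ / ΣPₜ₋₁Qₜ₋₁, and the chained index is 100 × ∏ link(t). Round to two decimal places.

Link Year 1→Year 2:
ΣP(Year 2)Q(Year 1) = 9×16 + 2×222 + 6×108 = 144 + 444 + 648 = 1236
ΣP(Year 1)Q(Year 1) = 8×16 + 2×222 + 5×108 = 128 + 444 + 540 = 1112
link = 1236/1112 = 1.111511
Link Year 2→Year 3:
ΣP(Year 3)Q(Year 2) = 9×17 + 2×189 + 6×124 = 153 + 378 + 744 = 1275
ΣP(Year 2)Q(Year 2) = 9×17 + 2×189 + 6×124 = 153 + 378 + 744 = 1275
link = 1275/1275 = 1.000000
Link Year 3→Year 4:
ΣP(Year 4)Q(Year 3) = 9×19 + 2×153 + 5×142 = 171 + 306 + 710 = 1187
ΣP(Year 3)Q(Year 3) = 9×19 + 2×153 + 6×142 = 171 + 306 + 852 = 1329
link = 1187/1329 = 0.893153
Chained index = 100 × 1.111511 × 1.000000 × 0.893153 = 99.2749

99.27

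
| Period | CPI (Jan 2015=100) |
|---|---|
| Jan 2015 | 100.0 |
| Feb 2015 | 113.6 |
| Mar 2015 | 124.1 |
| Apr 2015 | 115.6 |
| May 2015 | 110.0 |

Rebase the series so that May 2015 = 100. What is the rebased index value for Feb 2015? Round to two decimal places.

Rebased(Feb 2015) = 113.6 / 110.0 × 100 = 103.2727

103.27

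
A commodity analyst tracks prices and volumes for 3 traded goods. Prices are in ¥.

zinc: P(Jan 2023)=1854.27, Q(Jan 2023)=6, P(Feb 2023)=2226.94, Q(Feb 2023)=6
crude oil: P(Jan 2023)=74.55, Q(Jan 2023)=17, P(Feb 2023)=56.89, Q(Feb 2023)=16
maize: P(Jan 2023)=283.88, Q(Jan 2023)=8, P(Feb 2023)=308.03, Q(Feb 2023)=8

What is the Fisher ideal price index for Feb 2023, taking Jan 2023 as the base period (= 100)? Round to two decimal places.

Laspeyres component (base-period weights):
ΣP(Feb 2023)Q(Jan 2023) = 2226.94×6 + 56.89×17 + 308.03×8 = 13361.64 + 967.13 + 2464.24 = 16793.01
ΣP(Jan 2023)Q(Jan 2023) = 1854.27×6 + 74.55×17 + 283.88×8 = 11125.62 + 1267.35 + 2271.04 = 14664.01
L = 16793.01 / 14664.01 × 100 = 114.5185
Paasche component (current-period weights):
ΣP(Feb 2023)Q(Feb 2023) = 2226.94×6 + 56.89×16 + 308.03×8 = 13361.64 + 910.24 + 2464.24 = 16736.12
ΣP(Jan 2023)Q(Feb 2023) = 1854.27×6 + 74.55×16 + 283.88×8 = 11125.62 + 1192.8 + 2271.04 = 14589.46
P = 16736.12 / 14589.46 × 100 = 114.7138
Fisher = √(L × P) = √(114.5185 × 114.7138) = 114.6161

114.62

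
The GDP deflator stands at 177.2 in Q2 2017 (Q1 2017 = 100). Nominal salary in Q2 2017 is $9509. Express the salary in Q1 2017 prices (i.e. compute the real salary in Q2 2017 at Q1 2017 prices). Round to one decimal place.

Real = Nominal ÷ (Index/100) = 9509 ÷ (177.2/100)
     = 9509 ÷ 1.772 = 5366.2528

5366.3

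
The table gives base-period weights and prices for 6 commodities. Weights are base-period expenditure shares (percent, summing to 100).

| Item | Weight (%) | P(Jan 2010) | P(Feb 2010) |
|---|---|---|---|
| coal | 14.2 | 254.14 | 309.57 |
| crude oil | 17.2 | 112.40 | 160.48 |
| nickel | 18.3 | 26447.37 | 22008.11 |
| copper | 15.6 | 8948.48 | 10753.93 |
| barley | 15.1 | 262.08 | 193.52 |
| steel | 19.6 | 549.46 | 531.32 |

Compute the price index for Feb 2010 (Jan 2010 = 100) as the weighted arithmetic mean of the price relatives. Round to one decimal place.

105.9

coal: 14.2 × (309.57/254.14) = 14.2 × 1.218108 = 17.2971
crude oil: 17.2 × (160.48/112.40) = 17.2 × 1.427758 = 24.5574
nickel: 18.3 × (22008.11/26447.37) = 18.3 × 0.832147 = 15.2283
copper: 15.6 × (10753.93/8948.48) = 15.6 × 1.201761 = 18.7475
barley: 15.1 × (193.52/262.08) = 15.1 × 0.738400 = 11.1498
steel: 19.6 × (531.32/549.46) = 19.6 × 0.966986 = 18.9529
Index = Σ wᵢ·(p₁ᵢ/p₀ᵢ) = 17.2971 + 24.5574 + 15.2283 + 18.7475 + 11.1498 + 18.9529 = 105.9331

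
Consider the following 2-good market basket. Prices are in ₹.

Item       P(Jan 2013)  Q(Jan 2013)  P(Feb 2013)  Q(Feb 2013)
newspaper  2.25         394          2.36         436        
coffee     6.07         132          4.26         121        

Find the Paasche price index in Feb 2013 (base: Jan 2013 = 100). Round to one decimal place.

Paasche price index uses current-period quantities as weights.
ΣP(Feb 2013)·Q(Feb 2013) = 2.36×436 + 4.26×121 = 1028.96 + 515.46 = 1544.42
ΣP(Jan 2013)·Q(Feb 2013) = 2.25×436 + 6.07×121 = 981 + 734.47 = 1715.47
Index = 1544.42 / 1715.47 × 100 = 90.0290

90.0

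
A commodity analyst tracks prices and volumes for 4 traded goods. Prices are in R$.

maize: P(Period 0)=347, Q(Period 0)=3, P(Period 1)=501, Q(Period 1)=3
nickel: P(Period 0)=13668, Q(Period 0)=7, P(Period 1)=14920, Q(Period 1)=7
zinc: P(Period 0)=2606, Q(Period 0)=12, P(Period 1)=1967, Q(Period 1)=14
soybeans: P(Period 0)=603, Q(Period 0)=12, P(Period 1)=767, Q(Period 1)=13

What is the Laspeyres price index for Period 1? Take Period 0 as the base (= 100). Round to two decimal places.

102.61

Laspeyres price index uses base-period quantities as weights.
ΣP(Period 1)·Q(Period 0) = 501×3 + 14920×7 + 1967×12 + 767×12 = 1503 + 104440 + 23604 + 9204 = 138751
ΣP(Period 0)·Q(Period 0) = 347×3 + 13668×7 + 2606×12 + 603×12 = 1041 + 95676 + 31272 + 7236 = 135225
Index = 138751 / 135225 × 100 = 102.6075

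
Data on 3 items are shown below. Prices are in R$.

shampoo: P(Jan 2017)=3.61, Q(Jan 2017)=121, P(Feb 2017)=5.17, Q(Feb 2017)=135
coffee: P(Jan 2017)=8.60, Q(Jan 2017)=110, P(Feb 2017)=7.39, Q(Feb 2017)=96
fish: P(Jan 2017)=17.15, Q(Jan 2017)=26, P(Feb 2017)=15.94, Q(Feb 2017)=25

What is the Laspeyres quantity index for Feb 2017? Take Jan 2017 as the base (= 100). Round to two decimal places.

95.24

Laspeyres quantity index uses base-period prices as weights.
ΣP(Jan 2017)·Q(Feb 2017) = 3.61×135 + 8.60×96 + 17.15×25 = 487.35 + 825.6 + 428.75 = 1741.7
ΣP(Jan 2017)·Q(Jan 2017) = 3.61×121 + 8.60×110 + 17.15×26 = 436.81 + 946 + 445.9 = 1828.71
Index = 1741.7 / 1828.71 × 100 = 95.2420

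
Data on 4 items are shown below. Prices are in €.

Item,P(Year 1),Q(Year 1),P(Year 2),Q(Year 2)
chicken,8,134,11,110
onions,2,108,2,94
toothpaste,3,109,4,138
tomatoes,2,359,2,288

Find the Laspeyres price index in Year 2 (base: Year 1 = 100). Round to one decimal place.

121.9

Laspeyres price index uses base-period quantities as weights.
ΣP(Year 2)·Q(Year 1) = 11×134 + 2×108 + 4×109 + 2×359 = 1474 + 216 + 436 + 718 = 2844
ΣP(Year 1)·Q(Year 1) = 8×134 + 2×108 + 3×109 + 2×359 = 1072 + 216 + 327 + 718 = 2333
Index = 2844 / 2333 × 100 = 121.9031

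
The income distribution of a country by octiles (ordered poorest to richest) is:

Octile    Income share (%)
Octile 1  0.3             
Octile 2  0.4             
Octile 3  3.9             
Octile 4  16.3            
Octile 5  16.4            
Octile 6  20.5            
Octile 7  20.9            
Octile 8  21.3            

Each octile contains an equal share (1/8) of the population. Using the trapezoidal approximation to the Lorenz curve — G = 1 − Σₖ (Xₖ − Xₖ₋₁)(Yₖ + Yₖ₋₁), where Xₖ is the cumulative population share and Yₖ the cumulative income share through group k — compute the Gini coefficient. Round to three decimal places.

Cumulative income shares Yₖ: 0.0030, 0.0070, 0.0460, 0.2090, 0.3730, 0.5780, 0.7870, 1.0000
Σ (Xₖ−Xₖ₋₁)(Yₖ+Yₖ₋₁) = (1/8)(0.0030+0.0000) + (1/8)(0.0070+0.0030) + (1/8)(0.0460+0.0070) + (1/8)(0.2090+0.0460) + (1/8)(0.3730+0.2090) + (1/8)(0.5780+0.3730) + (1/8)(0.7870+0.5780) + (1/8)(1.0000+0.7870)
  = 0.0004 + 0.0013 + 0.0066 + 0.0319 + 0.0728 + 0.1189 + 0.1706 + 0.2234 = 0.6257
G = 1 − 0.6257 = 0.3743

0.374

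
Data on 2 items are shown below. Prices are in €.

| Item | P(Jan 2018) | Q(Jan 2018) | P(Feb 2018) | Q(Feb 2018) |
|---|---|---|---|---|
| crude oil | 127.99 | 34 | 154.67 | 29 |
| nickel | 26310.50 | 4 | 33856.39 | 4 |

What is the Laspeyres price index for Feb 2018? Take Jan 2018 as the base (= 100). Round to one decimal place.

Laspeyres price index uses base-period quantities as weights.
ΣP(Feb 2018)·Q(Jan 2018) = 154.67×34 + 33856.39×4 = 5258.78 + 135425.56 = 140684.34
ΣP(Jan 2018)·Q(Jan 2018) = 127.99×34 + 26310.50×4 = 4351.66 + 105242 = 109593.66
Index = 140684.34 / 109593.66 × 100 = 128.3690

128.4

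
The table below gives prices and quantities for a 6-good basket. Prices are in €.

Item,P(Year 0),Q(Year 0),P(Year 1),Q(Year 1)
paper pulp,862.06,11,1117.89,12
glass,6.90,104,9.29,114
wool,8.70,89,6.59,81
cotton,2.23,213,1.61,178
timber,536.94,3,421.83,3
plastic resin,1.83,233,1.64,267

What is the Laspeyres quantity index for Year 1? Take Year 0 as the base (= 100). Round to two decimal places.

106.27

Laspeyres quantity index uses base-period prices as weights.
ΣP(Year 0)·Q(Year 1) = 862.06×12 + 6.90×114 + 8.70×81 + 2.23×178 + 536.94×3 + 1.83×267 = 10344.72 + 786.6 + 704.7 + 396.94 + 1610.82 + 488.61 = 14332.39
ΣP(Year 0)·Q(Year 0) = 862.06×11 + 6.90×104 + 8.70×89 + 2.23×213 + 536.94×3 + 1.83×233 = 9482.66 + 717.6 + 774.3 + 474.99 + 1610.82 + 426.39 = 13486.76
Index = 14332.39 / 13486.76 × 100 = 106.2701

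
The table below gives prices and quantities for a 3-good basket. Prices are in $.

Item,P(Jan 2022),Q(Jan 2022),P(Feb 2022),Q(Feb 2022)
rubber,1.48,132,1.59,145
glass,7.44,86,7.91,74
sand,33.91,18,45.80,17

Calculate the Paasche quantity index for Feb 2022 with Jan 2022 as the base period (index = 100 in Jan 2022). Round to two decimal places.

93.00

Paasche quantity index uses current-period prices as weights.
ΣP(Feb 2022)·Q(Feb 2022) = 1.59×145 + 7.91×74 + 45.80×17 = 230.55 + 585.34 + 778.6 = 1594.49
ΣP(Feb 2022)·Q(Jan 2022) = 1.59×132 + 7.91×86 + 45.80×18 = 209.88 + 680.26 + 824.4 = 1714.54
Index = 1594.49 / 1714.54 × 100 = 92.9981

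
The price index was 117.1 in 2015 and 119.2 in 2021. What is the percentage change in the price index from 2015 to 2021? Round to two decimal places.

1.79%

Change = (119.2 − 117.1) / 117.1 × 100
       = 2.1 / 117.1 × 100 = 1.7933%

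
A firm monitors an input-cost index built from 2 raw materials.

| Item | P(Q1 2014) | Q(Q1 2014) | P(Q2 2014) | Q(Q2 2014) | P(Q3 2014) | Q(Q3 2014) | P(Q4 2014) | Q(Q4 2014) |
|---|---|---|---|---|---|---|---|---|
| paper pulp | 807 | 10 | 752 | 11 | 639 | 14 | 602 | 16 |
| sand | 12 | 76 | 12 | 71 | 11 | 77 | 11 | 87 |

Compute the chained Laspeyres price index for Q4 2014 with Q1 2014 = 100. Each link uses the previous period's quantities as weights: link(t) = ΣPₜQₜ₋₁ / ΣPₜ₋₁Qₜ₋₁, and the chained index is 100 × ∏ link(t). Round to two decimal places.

76.11

Link Q1 2014→Q2 2014:
ΣP(Q2 2014)Q(Q1 2014) = 752×10 + 12×76 = 7520 + 912 = 8432
ΣP(Q1 2014)Q(Q1 2014) = 807×10 + 12×76 = 8070 + 912 = 8982
link = 8432/8982 = 0.938766
Link Q2 2014→Q3 2014:
ΣP(Q3 2014)Q(Q2 2014) = 639×11 + 11×71 = 7029 + 781 = 7810
ΣP(Q2 2014)Q(Q2 2014) = 752×11 + 12×71 = 8272 + 852 = 9124
link = 7810/9124 = 0.855984
Link Q3 2014→Q4 2014:
ΣP(Q4 2014)Q(Q3 2014) = 602×14 + 11×77 = 8428 + 847 = 9275
ΣP(Q3 2014)Q(Q3 2014) = 639×14 + 11×77 = 8946 + 847 = 9793
link = 9275/9793 = 0.947105
Chained index = 100 × 0.938766 × 0.855984 × 0.947105 = 76.1065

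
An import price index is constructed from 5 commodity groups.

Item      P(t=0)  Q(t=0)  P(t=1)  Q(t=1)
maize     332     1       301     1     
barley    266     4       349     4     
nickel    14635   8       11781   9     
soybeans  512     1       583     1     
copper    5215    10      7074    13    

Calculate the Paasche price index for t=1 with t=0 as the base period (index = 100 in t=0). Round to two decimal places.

99.43

Paasche price index uses current-period quantities as weights.
ΣP(t=1)·Q(t=1) = 301×1 + 349×4 + 11781×9 + 583×1 + 7074×13 = 301 + 1396 + 106029 + 583 + 91962 = 200271
ΣP(t=0)·Q(t=1) = 332×1 + 266×4 + 14635×9 + 512×1 + 5215×13 = 332 + 1064 + 131715 + 512 + 67795 = 201418
Index = 200271 / 201418 × 100 = 99.4305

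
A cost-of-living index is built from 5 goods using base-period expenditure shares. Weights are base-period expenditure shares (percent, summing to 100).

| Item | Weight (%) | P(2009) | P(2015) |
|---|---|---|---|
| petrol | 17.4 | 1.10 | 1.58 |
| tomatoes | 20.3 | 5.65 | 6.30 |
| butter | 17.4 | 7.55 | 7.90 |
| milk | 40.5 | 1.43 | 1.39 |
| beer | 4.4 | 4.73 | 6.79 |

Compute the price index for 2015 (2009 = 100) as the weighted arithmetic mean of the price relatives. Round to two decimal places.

111.52

petrol: 17.4 × (1.58/1.10) = 17.4 × 1.436364 = 24.9927
tomatoes: 20.3 × (6.30/5.65) = 20.3 × 1.115044 = 22.6354
butter: 17.4 × (7.90/7.55) = 17.4 × 1.046358 = 18.2066
milk: 40.5 × (1.39/1.43) = 40.5 × 0.972028 = 39.3671
beer: 4.4 × (6.79/4.73) = 4.4 × 1.435518 = 6.3163
Index = Σ wᵢ·(p₁ᵢ/p₀ᵢ) = 24.9927 + 22.6354 + 18.2066 + 39.3671 + 6.3163 = 111.5182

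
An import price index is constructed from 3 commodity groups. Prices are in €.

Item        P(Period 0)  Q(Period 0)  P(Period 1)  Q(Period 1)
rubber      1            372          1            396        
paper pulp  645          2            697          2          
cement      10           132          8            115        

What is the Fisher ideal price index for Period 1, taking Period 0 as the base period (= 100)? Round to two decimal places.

Laspeyres component (base-period weights):
ΣP(Period 1)Q(Period 0) = 1×372 + 697×2 + 8×132 = 372 + 1394 + 1056 = 2822
ΣP(Period 0)Q(Period 0) = 1×372 + 645×2 + 10×132 = 372 + 1290 + 1320 = 2982
L = 2822 / 2982 × 100 = 94.6345
Paasche component (current-period weights):
ΣP(Period 1)Q(Period 1) = 1×396 + 697×2 + 8×115 = 396 + 1394 + 920 = 2710
ΣP(Period 0)Q(Period 1) = 1×396 + 645×2 + 10×115 = 396 + 1290 + 1150 = 2836
P = 2710 / 2836 × 100 = 95.5571
Fisher = √(L × P) = √(94.6345 × 95.5571) = 95.0947

95.09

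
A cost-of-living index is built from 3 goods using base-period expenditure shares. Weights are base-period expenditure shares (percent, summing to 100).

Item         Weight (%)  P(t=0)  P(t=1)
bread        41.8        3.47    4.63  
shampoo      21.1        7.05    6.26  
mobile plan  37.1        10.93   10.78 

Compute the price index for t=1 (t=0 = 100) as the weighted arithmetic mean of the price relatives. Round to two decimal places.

111.10

bread: 41.8 × (4.63/3.47) = 41.8 × 1.334294 = 55.7735
shampoo: 21.1 × (6.26/7.05) = 21.1 × 0.887943 = 18.7356
mobile plan: 37.1 × (10.78/10.93) = 37.1 × 0.986276 = 36.5909
Index = Σ wᵢ·(p₁ᵢ/p₀ᵢ) = 55.7735 + 18.7356 + 36.5909 = 111.0999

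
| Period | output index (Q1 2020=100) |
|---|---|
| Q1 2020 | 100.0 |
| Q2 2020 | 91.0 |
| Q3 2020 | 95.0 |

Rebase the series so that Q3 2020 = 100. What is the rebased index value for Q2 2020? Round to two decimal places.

Rebased(Q2 2020) = 91.0 / 95.0 × 100 = 95.7895

95.79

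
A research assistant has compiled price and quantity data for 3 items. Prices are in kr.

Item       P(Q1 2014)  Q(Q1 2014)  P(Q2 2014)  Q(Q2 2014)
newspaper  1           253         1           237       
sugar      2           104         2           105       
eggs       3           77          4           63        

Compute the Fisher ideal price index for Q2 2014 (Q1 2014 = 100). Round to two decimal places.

110.51

Laspeyres component (base-period weights):
ΣP(Q2 2014)Q(Q1 2014) = 1×253 + 2×104 + 4×77 = 253 + 208 + 308 = 769
ΣP(Q1 2014)Q(Q1 2014) = 1×253 + 2×104 + 3×77 = 253 + 208 + 231 = 692
L = 769 / 692 × 100 = 111.1272
Paasche component (current-period weights):
ΣP(Q2 2014)Q(Q2 2014) = 1×237 + 2×105 + 4×63 = 237 + 210 + 252 = 699
ΣP(Q1 2014)Q(Q2 2014) = 1×237 + 2×105 + 3×63 = 237 + 210 + 189 = 636
P = 699 / 636 × 100 = 109.9057
Fisher = √(L × P) = √(111.1272 × 109.9057) = 110.5147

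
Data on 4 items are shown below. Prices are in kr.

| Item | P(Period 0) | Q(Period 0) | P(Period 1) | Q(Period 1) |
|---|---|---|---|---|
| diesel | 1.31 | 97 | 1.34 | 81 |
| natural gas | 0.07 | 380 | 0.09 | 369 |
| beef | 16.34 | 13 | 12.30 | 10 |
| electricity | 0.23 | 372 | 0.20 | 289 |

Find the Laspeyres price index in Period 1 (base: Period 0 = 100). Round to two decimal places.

Laspeyres price index uses base-period quantities as weights.
ΣP(Period 1)·Q(Period 0) = 1.34×97 + 0.09×380 + 12.30×13 + 0.20×372 = 129.98 + 34.2 + 159.9 + 74.4 = 398.48
ΣP(Period 0)·Q(Period 0) = 1.31×97 + 0.07×380 + 16.34×13 + 0.23×372 = 127.07 + 26.6 + 212.42 + 85.56 = 451.65
Index = 398.48 / 451.65 × 100 = 88.2276

88.23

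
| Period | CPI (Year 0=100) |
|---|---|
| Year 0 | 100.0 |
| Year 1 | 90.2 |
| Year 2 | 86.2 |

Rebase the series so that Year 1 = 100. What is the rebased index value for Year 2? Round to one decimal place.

Rebased(Year 2) = 86.2 / 90.2 × 100 = 95.5654

95.6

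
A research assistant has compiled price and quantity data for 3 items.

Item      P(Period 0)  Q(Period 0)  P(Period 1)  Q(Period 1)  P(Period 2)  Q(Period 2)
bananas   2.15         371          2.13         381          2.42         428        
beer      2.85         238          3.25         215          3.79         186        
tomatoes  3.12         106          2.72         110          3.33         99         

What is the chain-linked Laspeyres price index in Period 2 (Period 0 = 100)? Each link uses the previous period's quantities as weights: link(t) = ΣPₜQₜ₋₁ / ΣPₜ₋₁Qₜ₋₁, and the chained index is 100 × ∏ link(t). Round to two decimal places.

119.15

Link Period 0→Period 1:
ΣP(Period 1)Q(Period 0) = 2.13×371 + 3.25×238 + 2.72×106 = 790.23 + 773.5 + 288.32 = 1852.05
ΣP(Period 0)Q(Period 0) = 2.15×371 + 2.85×238 + 3.12×106 = 797.65 + 678.3 + 330.72 = 1806.67
link = 1852.05/1806.67 = 1.025118
Link Period 1→Period 2:
ΣP(Period 2)Q(Period 1) = 2.42×381 + 3.79×215 + 3.33×110 = 922.02 + 814.85 + 366.3 = 2103.17
ΣP(Period 1)Q(Period 1) = 2.13×381 + 3.25×215 + 2.72×110 = 811.53 + 698.75 + 299.2 = 1809.48
link = 2103.17/1809.48 = 1.162306
Chained index = 100 × 1.025118 × 1.162306 = 119.1501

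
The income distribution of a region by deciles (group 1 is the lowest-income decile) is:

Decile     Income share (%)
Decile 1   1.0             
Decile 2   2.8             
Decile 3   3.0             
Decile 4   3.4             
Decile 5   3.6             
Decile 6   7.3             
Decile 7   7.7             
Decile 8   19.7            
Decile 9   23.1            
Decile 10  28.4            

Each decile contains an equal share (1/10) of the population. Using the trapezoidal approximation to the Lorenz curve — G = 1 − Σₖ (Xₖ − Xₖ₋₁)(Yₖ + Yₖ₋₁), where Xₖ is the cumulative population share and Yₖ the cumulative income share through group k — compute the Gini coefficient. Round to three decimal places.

Cumulative income shares Yₖ: 0.0100, 0.0380, 0.0680, 0.1020, 0.1380, 0.2110, 0.2880, 0.4850, 0.7160, 1.0000
Σ (Xₖ−Xₖ₋₁)(Yₖ+Yₖ₋₁) = (1/10)(0.0100+0.0000) + (1/10)(0.0380+0.0100) + (1/10)(0.0680+0.0380) + (1/10)(0.1020+0.0680) + (1/10)(0.1380+0.1020) + (1/10)(0.2110+0.1380) + (1/10)(0.2880+0.2110) + (1/10)(0.4850+0.2880) + (1/10)(0.7160+0.4850) + (1/10)(1.0000+0.7160)
  = 0.0010 + 0.0048 + 0.0106 + 0.0170 + 0.0240 + 0.0349 + 0.0499 + 0.0773 + 0.1201 + 0.1716 = 0.5112
G = 1 − 0.5112 = 0.4888

0.489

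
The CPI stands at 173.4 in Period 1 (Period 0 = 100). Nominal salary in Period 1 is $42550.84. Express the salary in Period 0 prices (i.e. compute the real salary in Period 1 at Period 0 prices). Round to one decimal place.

24539.1

Real = Nominal ÷ (Index/100) = 42550.84 ÷ (173.4/100)
     = 42550.84 ÷ 1.734 = 24539.1234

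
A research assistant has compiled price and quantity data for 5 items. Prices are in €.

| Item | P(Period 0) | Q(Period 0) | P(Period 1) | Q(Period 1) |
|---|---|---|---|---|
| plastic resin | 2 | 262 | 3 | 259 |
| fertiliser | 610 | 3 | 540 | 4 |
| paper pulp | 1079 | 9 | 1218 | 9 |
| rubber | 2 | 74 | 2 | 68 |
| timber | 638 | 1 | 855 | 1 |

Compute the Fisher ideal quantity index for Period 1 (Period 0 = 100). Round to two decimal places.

Laspeyres component (base-period weights):
ΣP(Period 0)Q(Period 1) = 2×259 + 610×4 + 1079×9 + 2×68 + 638×1 = 518 + 2440 + 9711 + 136 + 638 = 13443
ΣP(Period 0)Q(Period 0) = 2×262 + 610×3 + 1079×9 + 2×74 + 638×1 = 524 + 1830 + 9711 + 148 + 638 = 12851
L = 13443 / 12851 × 100 = 104.6066
Paasche component (current-period weights):
ΣP(Period 1)Q(Period 1) = 3×259 + 540×4 + 1218×9 + 2×68 + 855×1 = 777 + 2160 + 10962 + 136 + 855 = 14890
ΣP(Period 1)Q(Period 0) = 3×262 + 540×3 + 1218×9 + 2×74 + 855×1 = 786 + 1620 + 10962 + 148 + 855 = 14371
P = 14890 / 14371 × 100 = 103.6114
Fisher = √(L × P) = √(104.6066 × 103.6114) = 104.1079

104.11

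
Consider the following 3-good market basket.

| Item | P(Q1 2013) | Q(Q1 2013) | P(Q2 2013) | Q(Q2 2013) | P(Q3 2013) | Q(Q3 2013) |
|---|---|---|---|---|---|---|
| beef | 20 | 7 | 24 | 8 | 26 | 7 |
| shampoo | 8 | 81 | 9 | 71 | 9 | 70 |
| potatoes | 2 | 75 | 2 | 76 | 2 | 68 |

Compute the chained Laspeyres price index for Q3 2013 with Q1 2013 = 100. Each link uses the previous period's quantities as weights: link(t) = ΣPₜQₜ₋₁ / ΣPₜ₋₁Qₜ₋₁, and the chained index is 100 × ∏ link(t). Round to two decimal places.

113.44

Link Q1 2013→Q2 2013:
ΣP(Q2 2013)Q(Q1 2013) = 24×7 + 9×81 + 2×75 = 168 + 729 + 150 = 1047
ΣP(Q1 2013)Q(Q1 2013) = 20×7 + 8×81 + 2×75 = 140 + 648 + 150 = 938
link = 1047/938 = 1.116205
Link Q2 2013→Q3 2013:
ΣP(Q3 2013)Q(Q2 2013) = 26×8 + 9×71 + 2×76 = 208 + 639 + 152 = 999
ΣP(Q2 2013)Q(Q2 2013) = 24×8 + 9×71 + 2×76 = 192 + 639 + 152 = 983
link = 999/983 = 1.016277
Chained index = 100 × 1.116205 × 1.016277 = 113.4373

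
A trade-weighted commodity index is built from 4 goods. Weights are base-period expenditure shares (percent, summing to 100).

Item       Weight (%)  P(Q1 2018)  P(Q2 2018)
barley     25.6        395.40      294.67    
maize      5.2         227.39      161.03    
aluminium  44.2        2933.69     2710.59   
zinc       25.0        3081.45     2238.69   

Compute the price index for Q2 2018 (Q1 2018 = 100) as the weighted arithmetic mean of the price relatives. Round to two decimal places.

barley: 25.6 × (294.67/395.40) = 25.6 × 0.745245 = 19.0783
maize: 5.2 × (161.03/227.39) = 5.2 × 0.708167 = 3.6825
aluminium: 44.2 × (2710.59/2933.69) = 44.2 × 0.923952 = 40.8387
zinc: 25.0 × (2238.69/3081.45) = 25.0 × 0.726505 = 18.1626
Index = Σ wᵢ·(p₁ᵢ/p₀ᵢ) = 19.0783 + 3.6825 + 40.8387 + 18.1626 = 81.7621

81.76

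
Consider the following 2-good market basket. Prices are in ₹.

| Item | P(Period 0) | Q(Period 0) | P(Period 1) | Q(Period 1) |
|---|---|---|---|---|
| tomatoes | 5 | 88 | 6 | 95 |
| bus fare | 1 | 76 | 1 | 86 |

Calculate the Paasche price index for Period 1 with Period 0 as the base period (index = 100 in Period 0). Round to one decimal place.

Paasche price index uses current-period quantities as weights.
ΣP(Period 1)·Q(Period 1) = 6×95 + 1×86 = 570 + 86 = 656
ΣP(Period 0)·Q(Period 1) = 5×95 + 1×86 = 475 + 86 = 561
Index = 656 / 561 × 100 = 116.9340

116.9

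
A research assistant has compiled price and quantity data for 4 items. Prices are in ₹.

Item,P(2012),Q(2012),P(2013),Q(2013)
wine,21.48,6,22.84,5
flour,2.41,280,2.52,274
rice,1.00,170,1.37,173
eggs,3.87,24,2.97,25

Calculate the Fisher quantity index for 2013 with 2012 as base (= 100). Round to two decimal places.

97.29

Laspeyres component (base-period weights):
ΣP(2012)Q(2013) = 21.48×5 + 2.41×274 + 1.00×173 + 3.87×25 = 107.4 + 660.34 + 173 + 96.75 = 1037.49
ΣP(2012)Q(2012) = 21.48×6 + 2.41×280 + 1.00×170 + 3.87×24 = 128.88 + 674.8 + 170 + 92.88 = 1066.56
L = 1037.49 / 1066.56 × 100 = 97.2744
Paasche component (current-period weights):
ΣP(2013)Q(2013) = 22.84×5 + 2.52×274 + 1.37×173 + 2.97×25 = 114.2 + 690.48 + 237.01 + 74.25 = 1115.94
ΣP(2013)Q(2012) = 22.84×6 + 2.52×280 + 1.37×170 + 2.97×24 = 137.04 + 705.6 + 232.9 + 71.28 = 1146.82
P = 1115.94 / 1146.82 × 100 = 97.3073
Fisher = √(L × P) = √(97.2744 × 97.3073) = 97.2909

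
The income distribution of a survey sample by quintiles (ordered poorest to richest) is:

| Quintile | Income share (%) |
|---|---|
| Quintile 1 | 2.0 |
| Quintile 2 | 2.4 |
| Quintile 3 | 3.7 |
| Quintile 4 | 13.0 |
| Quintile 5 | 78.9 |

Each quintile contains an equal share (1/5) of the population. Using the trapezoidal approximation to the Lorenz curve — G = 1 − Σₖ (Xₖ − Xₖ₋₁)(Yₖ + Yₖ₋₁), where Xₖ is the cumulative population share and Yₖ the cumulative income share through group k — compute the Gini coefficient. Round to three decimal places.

0.658

Cumulative income shares Yₖ: 0.0200, 0.0440, 0.0810, 0.2110, 1.0000
Σ (Xₖ−Xₖ₋₁)(Yₖ+Yₖ₋₁) = (1/5)(0.0200+0.0000) + (1/5)(0.0440+0.0200) + (1/5)(0.0810+0.0440) + (1/5)(0.2110+0.0810) + (1/5)(1.0000+0.2110)
  = 0.0040 + 0.0128 + 0.0250 + 0.0584 + 0.2422 = 0.3424
G = 1 − 0.3424 = 0.6576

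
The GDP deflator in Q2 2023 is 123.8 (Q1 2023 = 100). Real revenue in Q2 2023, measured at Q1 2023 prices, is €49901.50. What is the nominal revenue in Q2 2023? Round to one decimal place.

61778.1

Nominal = Real × (Index/100) = 49901.50 × (123.8/100)
        = 49901.50 × 1.238 = 61778.0570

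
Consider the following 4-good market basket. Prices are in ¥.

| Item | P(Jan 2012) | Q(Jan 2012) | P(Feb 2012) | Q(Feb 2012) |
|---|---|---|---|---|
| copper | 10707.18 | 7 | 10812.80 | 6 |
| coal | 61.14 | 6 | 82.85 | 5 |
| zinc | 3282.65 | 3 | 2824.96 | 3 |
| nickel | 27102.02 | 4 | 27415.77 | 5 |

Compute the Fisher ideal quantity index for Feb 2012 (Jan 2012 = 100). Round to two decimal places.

Laspeyres component (base-period weights):
ΣP(Jan 2012)Q(Feb 2012) = 10707.18×6 + 61.14×5 + 3282.65×3 + 27102.02×5 = 64243.08 + 305.7 + 9847.95 + 135510.1 = 209906.83
ΣP(Jan 2012)Q(Jan 2012) = 10707.18×7 + 61.14×6 + 3282.65×3 + 27102.02×4 = 74950.26 + 366.84 + 9847.95 + 108408.08 = 193573.13
L = 209906.83 / 193573.13 × 100 = 108.4380
Paasche component (current-period weights):
ΣP(Feb 2012)Q(Feb 2012) = 10812.80×6 + 82.85×5 + 2824.96×3 + 27415.77×5 = 64876.8 + 414.25 + 8474.88 + 137078.85 = 210844.78
ΣP(Feb 2012)Q(Jan 2012) = 10812.80×7 + 82.85×6 + 2824.96×3 + 27415.77×4 = 75689.6 + 497.1 + 8474.88 + 109663.08 = 194324.66
P = 210844.78 / 194324.66 × 100 = 108.5013
Fisher = √(L × P) = √(108.4380 × 108.5013) = 108.4696

108.47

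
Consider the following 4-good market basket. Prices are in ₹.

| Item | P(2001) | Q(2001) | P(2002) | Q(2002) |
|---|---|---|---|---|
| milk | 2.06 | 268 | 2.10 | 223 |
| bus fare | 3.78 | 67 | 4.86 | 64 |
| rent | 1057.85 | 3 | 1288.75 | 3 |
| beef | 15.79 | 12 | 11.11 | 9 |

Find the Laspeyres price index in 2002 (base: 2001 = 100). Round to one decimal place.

117.3

Laspeyres price index uses base-period quantities as weights.
ΣP(2002)·Q(2001) = 2.10×268 + 4.86×67 + 1288.75×3 + 11.11×12 = 562.8 + 325.62 + 3866.25 + 133.32 = 4887.99
ΣP(2001)·Q(2001) = 2.06×268 + 3.78×67 + 1057.85×3 + 15.79×12 = 552.08 + 253.26 + 3173.55 + 189.48 = 4168.37
Index = 4887.99 / 4168.37 × 100 = 117.2638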